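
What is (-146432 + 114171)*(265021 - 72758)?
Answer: -6202596643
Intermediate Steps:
(-146432 + 114171)*(265021 - 72758) = -32261*192263 = -6202596643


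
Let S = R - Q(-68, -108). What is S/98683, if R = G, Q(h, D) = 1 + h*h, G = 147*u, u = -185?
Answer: -31820/98683 ≈ -0.32245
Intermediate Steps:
G = -27195 (G = 147*(-185) = -27195)
Q(h, D) = 1 + h**2
R = -27195
S = -31820 (S = -27195 - (1 + (-68)**2) = -27195 - (1 + 4624) = -27195 - 1*4625 = -27195 - 4625 = -31820)
S/98683 = -31820/98683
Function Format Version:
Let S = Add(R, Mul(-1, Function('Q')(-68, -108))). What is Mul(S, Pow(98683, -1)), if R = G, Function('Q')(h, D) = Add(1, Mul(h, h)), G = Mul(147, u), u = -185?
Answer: Rational(-31820, 98683) ≈ -0.32245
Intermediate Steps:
G = -27195 (G = Mul(147, -185) = -27195)
Function('Q')(h, D) = Add(1, Pow(h, 2))
R = -27195
S = -31820 (S = Add(-27195, Mul(-1, Add(1, Pow(-68, 2)))) = Add(-27195, Mul(-1, Add(1, 4624))) = Add(-27195, Mul(-1, 4625)) = Add(-27195, -4625) = -31820)
Mul(S, Pow(98683, -1)) = Mul(-31820, Pow(98683, -1)) = Mul(-31820, Rational(1, 98683)) = Rational(-31820, 98683)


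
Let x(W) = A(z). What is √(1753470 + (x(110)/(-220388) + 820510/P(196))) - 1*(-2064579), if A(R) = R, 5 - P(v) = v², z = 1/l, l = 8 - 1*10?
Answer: 2064579 + √125655112796192449233710114/8465323468 ≈ 2.0659e+6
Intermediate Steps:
l = -2 (l = 8 - 10 = -2)
z = -½ (z = 1/(-2) = -½ ≈ -0.50000)
P(v) = 5 - v²
x(W) = -½
√(1753470 + (x(110)/(-220388) + 820510/P(196))) - 1*(-2064579) = √(1753470 + (-½/(-220388) + 820510/(5 - 1*196²))) - 1*(-2064579) = √(1753470 + (-½*(-1/220388) + 820510/(5 - 1*38416))) + 2064579 = √(1753470 + (1/440776 + 820510/(5 - 38416))) + 2064579 = √(1753470 + (1/440776 + 820510/(-38411))) + 2064579 = √(1753470 + (1/440776 + 820510*(-1/38411))) + 2064579 = √(1753470 + (1/440776 - 820510/38411)) + 2064579 = √(1753470 - 361661077349/16930646936) + 2064579 = √(29687019821790571/16930646936) + 2064579 = √125655112796192449233710114/8465323468 + 2064579 = 2064579 + √125655112796192449233710114/8465323468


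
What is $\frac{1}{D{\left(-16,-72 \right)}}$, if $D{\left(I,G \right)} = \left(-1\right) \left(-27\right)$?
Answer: $\frac{1}{27} \approx 0.037037$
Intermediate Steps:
$D{\left(I,G \right)} = 27$
$\frac{1}{D{\left(-16,-72 \right)}} = \frac{1}{27}$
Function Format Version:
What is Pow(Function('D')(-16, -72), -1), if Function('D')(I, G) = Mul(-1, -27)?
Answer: Rational(1, 27) ≈ 0.037037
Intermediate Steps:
Function('D')(I, G) = 27
Pow(Function('D')(-16, -72), -1) = Pow(27, -1) = Rational(1, 27)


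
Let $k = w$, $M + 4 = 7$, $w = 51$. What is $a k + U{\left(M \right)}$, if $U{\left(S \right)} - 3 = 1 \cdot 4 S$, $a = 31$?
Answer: $1596$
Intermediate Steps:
$M = 3$ ($M = -4 + 7 = 3$)
$k = 51$
$U{\left(S \right)} = 3 + 4 S$ ($U{\left(S \right)} = 3 + 1 \cdot 4 S = 3 + 4 S$)
$a k + U{\left(M \right)} = 31 \cdot 51 + \left(3 + 4 \cdot 3\right) = 1581 + \left(3 + 12\right) = 1581 + 15 = 1596$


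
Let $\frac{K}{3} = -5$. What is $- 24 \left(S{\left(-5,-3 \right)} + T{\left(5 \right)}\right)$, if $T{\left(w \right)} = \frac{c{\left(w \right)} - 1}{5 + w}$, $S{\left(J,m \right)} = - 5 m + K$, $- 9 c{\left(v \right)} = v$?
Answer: $\frac{56}{15} \approx 3.7333$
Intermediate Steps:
$K = -15$ ($K = 3 \left(-5\right) = -15$)
$c{\left(v \right)} = - \frac{v}{9}$
$S{\left(J,m \right)} = -15 - 5 m$ ($S{\left(J,m \right)} = - 5 m - 15 = -15 - 5 m$)
$T{\left(w \right)} = \frac{-1 - \frac{w}{9}}{5 + w}$ ($T{\left(w \right)} = \frac{- \frac{w}{9} - 1}{5 + w} = \frac{-1 - \frac{w}{9}}{5 + w}$)
$- 24 \left(S{\left(-5,-3 \right)} + T{\left(5 \right)}\right) = - 24 \left(\left(-15 - -15\right) + \frac{-9 - 5}{9 \left(5 + 5\right)}\right) = - 24 \left(\left(-15 + 15\right) + \frac{-9 - 5}{9 \cdot 10}\right) = - 24 \left(0 + \frac{1}{9} \cdot \frac{1}{10} \left(-14\right)\right) = - 24 \left(0 - \frac{7}{45}\right) = \left(-24\right) \left(- \frac{7}{45}\right) = \frac{56}{15}$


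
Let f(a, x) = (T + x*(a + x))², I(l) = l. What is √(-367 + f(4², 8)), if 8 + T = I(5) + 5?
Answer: 3*√4141 ≈ 193.05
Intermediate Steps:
T = 2 (T = -8 + (5 + 5) = -8 + 10 = 2)
f(a, x) = (2 + x*(a + x))²
√(-367 + f(4², 8)) = √(-367 + (2 + 8² + 4²*8)²) = √(-367 + (2 + 64 + 16*8)²) = √(-367 + (2 + 64 + 128)²) = √(-367 + 194²) = √(-367 + 37636) = √37269 = 3*√4141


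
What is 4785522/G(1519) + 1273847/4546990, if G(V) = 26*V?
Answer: 222551326451/1832436970 ≈ 121.45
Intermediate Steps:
4785522/G(1519) + 1273847/4546990 = 4785522/((26*1519)) + 1273847/4546990 = 4785522/39494 + 1273847*(1/4546990) = 4785522*(1/39494) + 1273847/4546990 = 341823/2821 + 1273847/4546990 = 222551326451/1832436970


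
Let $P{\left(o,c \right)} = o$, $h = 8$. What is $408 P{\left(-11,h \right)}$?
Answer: $-4488$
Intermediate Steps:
$408 P{\left(-11,h \right)} = 408 \left(-11\right) = -4488$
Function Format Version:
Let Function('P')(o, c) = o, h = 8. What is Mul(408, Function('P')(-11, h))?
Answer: -4488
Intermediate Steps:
Mul(408, Function('P')(-11, h)) = Mul(408, -11) = -4488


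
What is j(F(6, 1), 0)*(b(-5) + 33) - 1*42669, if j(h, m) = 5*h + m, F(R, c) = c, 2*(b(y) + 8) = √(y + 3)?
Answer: -42544 + 5*I*√2/2 ≈ -42544.0 + 3.5355*I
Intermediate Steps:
b(y) = -8 + √(3 + y)/2 (b(y) = -8 + √(y + 3)/2 = -8 + √(3 + y)/2)
j(h, m) = m + 5*h
j(F(6, 1), 0)*(b(-5) + 33) - 1*42669 = (0 + 5*1)*((-8 + √(3 - 5)/2) + 33) - 1*42669 = (0 + 5)*((-8 + √(-2)/2) + 33) - 42669 = 5*((-8 + (I*√2)/2) + 33) - 42669 = 5*((-8 + I*√2/2) + 33) - 42669 = 5*(25 + I*√2/2) - 42669 = (125 + 5*I*√2/2) - 42669 = -42544 + 5*I*√2/2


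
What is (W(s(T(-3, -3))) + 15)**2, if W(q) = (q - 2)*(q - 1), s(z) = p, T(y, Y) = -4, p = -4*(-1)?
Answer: 441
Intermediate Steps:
p = 4
s(z) = 4
W(q) = (-1 + q)*(-2 + q) (W(q) = (-2 + q)*(-1 + q) = (-1 + q)*(-2 + q))
(W(s(T(-3, -3))) + 15)**2 = ((2 + 4**2 - 3*4) + 15)**2 = ((2 + 16 - 12) + 15)**2 = (6 + 15)**2 = 21**2 = 441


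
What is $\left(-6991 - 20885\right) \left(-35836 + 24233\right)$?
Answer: $323445228$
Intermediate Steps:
$\left(-6991 - 20885\right) \left(-35836 + 24233\right) = \left(-27876\right) \left(-11603\right) = 323445228$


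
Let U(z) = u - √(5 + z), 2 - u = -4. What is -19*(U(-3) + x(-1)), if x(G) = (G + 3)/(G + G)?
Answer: -95 + 19*√2 ≈ -68.130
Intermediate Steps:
u = 6 (u = 2 - 1*(-4) = 2 + 4 = 6)
x(G) = (3 + G)/(2*G) (x(G) = (3 + G)/((2*G)) = (3 + G)*(1/(2*G)) = (3 + G)/(2*G))
U(z) = 6 - √(5 + z)
-19*(U(-3) + x(-1)) = -19*((6 - √(5 - 3)) + (½)*(3 - 1)/(-1)) = -19*((6 - √2) + (½)*(-1)*2) = -19*((6 - √2) - 1) = -19*(5 - √2) = -95 + 19*√2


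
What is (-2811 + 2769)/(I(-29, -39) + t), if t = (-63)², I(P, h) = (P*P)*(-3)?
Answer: -7/241 ≈ -0.029046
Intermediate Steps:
I(P, h) = -3*P² (I(P, h) = P²*(-3) = -3*P²)
t = 3969
(-2811 + 2769)/(I(-29, -39) + t) = (-2811 + 2769)/(-3*(-29)² + 3969) = -42/(-3*841 + 3969) = -42/(-2523 + 3969) = -42/1446 = -42*1/1446 = -7/241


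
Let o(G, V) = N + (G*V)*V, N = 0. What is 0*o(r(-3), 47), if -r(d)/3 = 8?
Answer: 0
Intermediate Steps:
r(d) = -24 (r(d) = -3*8 = -24)
o(G, V) = G*V² (o(G, V) = 0 + (G*V)*V = 0 + G*V² = G*V²)
0*o(r(-3), 47) = 0*(-24*47²) = 0*(-24*2209) = 0*(-53016) = 0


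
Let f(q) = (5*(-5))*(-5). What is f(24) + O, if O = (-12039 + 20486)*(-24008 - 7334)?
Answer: -264745749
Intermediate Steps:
f(q) = 125 (f(q) = -25*(-5) = 125)
O = -264745874 (O = 8447*(-31342) = -264745874)
f(24) + O = 125 - 264745874 = -264745749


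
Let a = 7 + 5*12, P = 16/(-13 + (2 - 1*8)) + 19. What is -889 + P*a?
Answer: 6224/19 ≈ 327.58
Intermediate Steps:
P = 345/19 (P = 16/(-13 + (2 - 8)) + 19 = 16/(-13 - 6) + 19 = 16/(-19) + 19 = -1/19*16 + 19 = -16/19 + 19 = 345/19 ≈ 18.158)
a = 67 (a = 7 + 60 = 67)
-889 + P*a = -889 + (345/19)*67 = -889 + 23115/19 = 6224/19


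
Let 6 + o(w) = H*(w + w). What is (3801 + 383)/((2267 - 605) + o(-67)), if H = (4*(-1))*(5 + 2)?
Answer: 523/676 ≈ 0.77367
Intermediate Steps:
H = -28 (H = -4*7 = -28)
o(w) = -6 - 56*w (o(w) = -6 - 28*(w + w) = -6 - 56*w)
(3801 + 383)/((2267 - 605) + o(-67)) = (3801 + 383)/((2267 - 605) + (-6 - 56*(-67))) = 4184/(1662 + (-6 + 3752)) = 4184/(1662 + 3746) = 4184/5408 = 4184*(1/5408) = 523/676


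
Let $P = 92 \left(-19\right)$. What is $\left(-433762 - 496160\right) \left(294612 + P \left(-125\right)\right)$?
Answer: $-477154137264$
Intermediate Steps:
$P = -1748$
$\left(-433762 - 496160\right) \left(294612 + P \left(-125\right)\right) = \left(-433762 - 496160\right) \left(294612 - -218500\right) = - 929922 \left(294612 + 218500\right) = \left(-929922\right) 513112 = -477154137264$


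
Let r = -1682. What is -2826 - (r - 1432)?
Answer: 288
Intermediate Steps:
-2826 - (r - 1432) = -2826 - (-1682 - 1432) = -2826 - 1*(-3114) = -2826 + 3114 = 288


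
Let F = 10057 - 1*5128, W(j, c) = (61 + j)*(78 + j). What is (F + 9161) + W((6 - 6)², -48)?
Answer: 18848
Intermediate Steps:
F = 4929 (F = 10057 - 5128 = 4929)
(F + 9161) + W((6 - 6)², -48) = (4929 + 9161) + (4758 + ((6 - 6)²)² + 139*(6 - 6)²) = 14090 + (4758 + (0²)² + 139*0²) = 14090 + (4758 + 0² + 139*0) = 14090 + (4758 + 0 + 0) = 14090 + 4758 = 18848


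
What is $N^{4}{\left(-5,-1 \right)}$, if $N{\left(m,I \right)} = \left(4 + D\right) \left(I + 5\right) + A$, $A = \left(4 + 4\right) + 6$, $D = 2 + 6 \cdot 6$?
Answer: $1097199376$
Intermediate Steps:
$D = 38$ ($D = 2 + 36 = 38$)
$A = 14$ ($A = 8 + 6 = 14$)
$N{\left(m,I \right)} = 224 + 42 I$ ($N{\left(m,I \right)} = \left(4 + 38\right) \left(I + 5\right) + 14 = 42 \left(5 + I\right) + 14 = \left(210 + 42 I\right) + 14 = 224 + 42 I$)
$N^{4}{\left(-5,-1 \right)} = \left(224 + 42 \left(-1\right)\right)^{4} = \left(224 - 42\right)^{4} = 182^{4} = 1097199376$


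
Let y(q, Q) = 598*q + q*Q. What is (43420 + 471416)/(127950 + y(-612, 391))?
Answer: -85806/79553 ≈ -1.0786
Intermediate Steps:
y(q, Q) = 598*q + Q*q
(43420 + 471416)/(127950 + y(-612, 391)) = (43420 + 471416)/(127950 - 612*(598 + 391)) = 514836/(127950 - 612*989) = 514836/(127950 - 605268) = 514836/(-477318) = 514836*(-1/477318) = -85806/79553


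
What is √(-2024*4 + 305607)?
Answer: √297511 ≈ 545.45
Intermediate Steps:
√(-2024*4 + 305607) = √(-8096 + 305607) = √297511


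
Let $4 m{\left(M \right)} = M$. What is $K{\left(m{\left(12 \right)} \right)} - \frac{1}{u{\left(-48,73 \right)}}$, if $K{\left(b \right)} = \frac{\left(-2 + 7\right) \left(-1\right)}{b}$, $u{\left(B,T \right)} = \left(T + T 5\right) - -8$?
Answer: $- \frac{2233}{1338} \approx -1.6689$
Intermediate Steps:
$m{\left(M \right)} = \frac{M}{4}$
$u{\left(B,T \right)} = 8 + 6 T$ ($u{\left(B,T \right)} = \left(T + 5 T\right) + 8 = 6 T + 8 = 8 + 6 T$)
$K{\left(b \right)} = - \frac{5}{b}$ ($K{\left(b \right)} = \frac{5 \left(-1\right)}{b} = - \frac{5}{b}$)
$K{\left(m{\left(12 \right)} \right)} - \frac{1}{u{\left(-48,73 \right)}} = - \frac{5}{\frac{1}{4} \cdot 12} - \frac{1}{8 + 6 \cdot 73} = - \frac{5}{3} - \frac{1}{8 + 438} = \left(-5\right) \frac{1}{3} - \frac{1}{446} = - \frac{5}{3} - \frac{1}{446} = - \frac{2233}{1338}$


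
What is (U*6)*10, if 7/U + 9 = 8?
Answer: -420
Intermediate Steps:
U = -7 (U = 7/(-9 + 8) = 7/(-1) = 7*(-1) = -7)
(U*6)*10 = -7*6*10 = -42*10 = -420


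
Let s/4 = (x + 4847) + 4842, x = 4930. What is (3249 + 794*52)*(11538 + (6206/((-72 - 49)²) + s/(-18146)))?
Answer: 68244521161070218/132837793 ≈ 5.1374e+8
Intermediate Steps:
s = 58476 (s = 4*((4930 + 4847) + 4842) = 4*(9777 + 4842) = 4*14619 = 58476)
(3249 + 794*52)*(11538 + (6206/((-72 - 49)²) + s/(-18146))) = (3249 + 794*52)*(11538 + (6206/((-72 - 49)²) + 58476/(-18146))) = (3249 + 41288)*(11538 + (6206/((-121)²) + 58476*(-1/18146))) = 44537*(11538 + (6206/14641 - 29238/9073)) = 44537*(11538 - 371766520/132837793) = 44537*(1532310689114/132837793) = 68244521161070218/132837793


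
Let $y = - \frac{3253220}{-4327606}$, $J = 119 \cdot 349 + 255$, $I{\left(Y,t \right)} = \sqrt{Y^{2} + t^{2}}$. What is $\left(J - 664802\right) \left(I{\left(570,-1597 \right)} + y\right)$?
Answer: $- \frac{1013404055760}{2163803} - 623016 \sqrt{2875309} \approx -1.0569 \cdot 10^{9}$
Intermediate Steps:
$J = 41786$ ($J = 41531 + 255 = 41786$)
$y = \frac{1626610}{2163803}$ ($y = \left(-3253220\right) \left(- \frac{1}{4327606}\right) = \frac{1626610}{2163803} \approx 0.75174$)
$\left(J - 664802\right) \left(I{\left(570,-1597 \right)} + y\right) = \left(41786 - 664802\right) \left(\sqrt{570^{2} + \left(-1597\right)^{2}} + \frac{1626610}{2163803}\right) = - 623016 \left(\sqrt{324900 + 2550409} + \frac{1626610}{2163803}\right) = - 623016 \left(\sqrt{2875309} + \frac{1626610}{2163803}\right) = - 623016 \left(\frac{1626610}{2163803} + \sqrt{2875309}\right) = - \frac{1013404055760}{2163803} - 623016 \sqrt{2875309}$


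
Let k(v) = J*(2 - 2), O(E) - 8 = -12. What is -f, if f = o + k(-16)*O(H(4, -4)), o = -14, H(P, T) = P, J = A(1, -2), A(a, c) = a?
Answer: 14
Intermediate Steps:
J = 1
O(E) = -4 (O(E) = 8 - 12 = -4)
k(v) = 0 (k(v) = 1*(2 - 2) = 1*0 = 0)
f = -14 (f = -14 + 0*(-4) = -14 + 0 = -14)
-f = -1*(-14) = 14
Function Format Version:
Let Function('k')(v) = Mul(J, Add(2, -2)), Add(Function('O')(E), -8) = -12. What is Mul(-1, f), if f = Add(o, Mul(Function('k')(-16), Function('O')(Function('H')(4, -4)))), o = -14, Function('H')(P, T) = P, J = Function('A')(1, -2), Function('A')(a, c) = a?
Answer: 14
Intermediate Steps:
J = 1
Function('O')(E) = -4 (Function('O')(E) = Add(8, -12) = -4)
Function('k')(v) = 0 (Function('k')(v) = Mul(1, Add(2, -2)) = Mul(1, 0) = 0)
f = -14 (f = Add(-14, Mul(0, -4)) = Add(-14, 0) = -14)
Mul(-1, f) = Mul(-1, -14) = 14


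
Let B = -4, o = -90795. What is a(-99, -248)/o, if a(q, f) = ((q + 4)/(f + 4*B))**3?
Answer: -171475/334120951296 ≈ -5.1321e-7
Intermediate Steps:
a(q, f) = (4 + q)**3/(-16 + f)**3 (a(q, f) = ((q + 4)/(f + 4*(-4)))**3 = ((4 + q)/(f - 16))**3 = ((4 + q)/(-16 + f))**3 = (4 + q)**3/(-16 + f)**3)
a(-99, -248)/o = ((4 - 99)**3/(-16 - 248)**3)/(-90795) = ((-95)**3/(-264)**3)*(-1/90795) = -1/18399744*(-857375)*(-1/90795) = (857375/18399744)*(-1/90795) = -171475/334120951296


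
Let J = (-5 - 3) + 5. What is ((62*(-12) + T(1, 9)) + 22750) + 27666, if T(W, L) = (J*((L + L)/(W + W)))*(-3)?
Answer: 49753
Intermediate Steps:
J = -3 (J = -8 + 5 = -3)
T(W, L) = 9*L/W (T(W, L) = -3*(L + L)/(W + W)*(-3) = -3*2*L/(2*W)*(-3) = -3*2*L*1/(2*W)*(-3) = -3*L/W*(-3) = 9*L/W)
((62*(-12) + T(1, 9)) + 22750) + 27666 = ((62*(-12) + 9*9/1) + 22750) + 27666 = ((-744 + 9*9*1) + 22750) + 27666 = ((-744 + 81) + 22750) + 27666 = (-663 + 22750) + 27666 = 22087 + 27666 = 49753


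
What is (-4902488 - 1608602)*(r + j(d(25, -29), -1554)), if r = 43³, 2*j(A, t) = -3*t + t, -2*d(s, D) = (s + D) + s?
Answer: -527795466490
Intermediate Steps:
d(s, D) = -s - D/2 (d(s, D) = -((s + D) + s)/2 = -((D + s) + s)/2 = -(D + 2*s)/2 = -s - D/2)
j(A, t) = -t (j(A, t) = (-3*t + t)/2 = (-2*t)/2 = -t)
r = 79507
(-4902488 - 1608602)*(r + j(d(25, -29), -1554)) = (-4902488 - 1608602)*(79507 - 1*(-1554)) = -6511090*(79507 + 1554) = -6511090*81061 = -527795466490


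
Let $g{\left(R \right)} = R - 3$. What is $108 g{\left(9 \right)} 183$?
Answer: $118584$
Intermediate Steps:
$g{\left(R \right)} = -3 + R$
$108 g{\left(9 \right)} 183 = 108 \left(-3 + 9\right) 183 = 108 \cdot 6 \cdot 183 = 648 \cdot 183 = 118584$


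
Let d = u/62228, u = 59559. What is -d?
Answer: -59559/62228 ≈ -0.95711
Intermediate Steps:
d = 59559/62228 ≈ 0.95711
-d = -1*59559/62228 = -59559/62228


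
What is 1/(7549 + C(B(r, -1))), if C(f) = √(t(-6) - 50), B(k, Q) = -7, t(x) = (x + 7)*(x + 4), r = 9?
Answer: 7549/56987453 - 2*I*√13/56987453 ≈ 0.00013247 - 1.2654e-7*I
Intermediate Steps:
t(x) = (4 + x)*(7 + x) (t(x) = (7 + x)*(4 + x) = (4 + x)*(7 + x))
C(f) = 2*I*√13 (C(f) = √((28 + (-6)² + 11*(-6)) - 50) = √((28 + 36 - 66) - 50) = √(-2 - 50) = √(-52) = 2*I*√13)
1/(7549 + C(B(r, -1))) = 1/(7549 + 2*I*√13)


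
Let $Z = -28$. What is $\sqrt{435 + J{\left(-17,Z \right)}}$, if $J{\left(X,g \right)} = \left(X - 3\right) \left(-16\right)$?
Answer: $\sqrt{755} \approx 27.477$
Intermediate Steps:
$J{\left(X,g \right)} = 48 - 16 X$ ($J{\left(X,g \right)} = \left(X - 3\right) \left(-16\right) = \left(-3 + X\right) \left(-16\right) = 48 - 16 X$)
$\sqrt{435 + J{\left(-17,Z \right)}} = \sqrt{435 + \left(48 - -272\right)} = \sqrt{435 + \left(48 + 272\right)} = \sqrt{435 + 320} = \sqrt{755}$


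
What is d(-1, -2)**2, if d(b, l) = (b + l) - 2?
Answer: 25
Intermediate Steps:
d(b, l) = -2 + b + l
d(-1, -2)**2 = (-2 - 1 - 2)**2 = (-5)**2 = 25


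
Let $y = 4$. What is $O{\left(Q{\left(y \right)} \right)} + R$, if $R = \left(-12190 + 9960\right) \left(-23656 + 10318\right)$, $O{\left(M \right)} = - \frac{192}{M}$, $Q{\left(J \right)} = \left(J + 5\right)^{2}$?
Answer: $\frac{803080916}{27} \approx 2.9744 \cdot 10^{7}$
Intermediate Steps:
$Q{\left(J \right)} = \left(5 + J\right)^{2}$
$R = 29743740$ ($R = \left(-2230\right) \left(-13338\right) = 29743740$)
$O{\left(Q{\left(y \right)} \right)} + R = - \frac{192}{\left(5 + 4\right)^{2}} + 29743740 = - \frac{192}{9^{2}} + 29743740 = - \frac{192}{81} + 29743740 = \left(-192\right) \frac{1}{81} + 29743740 = - \frac{64}{27} + 29743740 = \frac{803080916}{27}$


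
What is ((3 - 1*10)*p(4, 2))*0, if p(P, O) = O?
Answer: 0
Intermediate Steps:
((3 - 1*10)*p(4, 2))*0 = ((3 - 1*10)*2)*0 = ((3 - 10)*2)*0 = -7*2*0 = -14*0 = 0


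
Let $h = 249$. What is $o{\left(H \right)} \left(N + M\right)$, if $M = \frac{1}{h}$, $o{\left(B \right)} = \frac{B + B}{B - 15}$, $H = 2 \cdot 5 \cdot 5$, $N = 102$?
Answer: $\frac{507980}{1743} \approx 291.44$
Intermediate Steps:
$H = 50$ ($H = 10 \cdot 5 = 50$)
$o{\left(B \right)} = \frac{2 B}{-15 + B}$
$M = \frac{1}{249} \approx 0.0040161$
$o{\left(H \right)} \left(N + M\right) = 2 \cdot 50 \frac{1}{-15 + 50} \left(102 + \frac{1}{249}\right) = 2 \cdot 50 \cdot \frac{1}{35} \cdot \frac{25399}{249} = \frac{20}{7} \cdot \frac{25399}{249} = \frac{507980}{1743}$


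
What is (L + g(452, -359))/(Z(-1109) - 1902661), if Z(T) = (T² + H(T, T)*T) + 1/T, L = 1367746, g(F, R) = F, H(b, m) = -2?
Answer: -1517331582/743653259 ≈ -2.0404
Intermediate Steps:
Z(T) = 1/T + T² - 2*T (Z(T) = (T² - 2*T) + 1/T = 1/T + T² - 2*T)
(L + g(452, -359))/(Z(-1109) - 1902661) = (1367746 + 452)/((1 + (-1109)²*(-2 - 1109))/(-1109) - 1902661) = 1368198/(-(1 + 1229881*(-1111))/1109 - 1902661) = 1368198/(-(1 - 1366397791)/1109 - 1902661) = 1368198/(-1/1109*(-1366397790) - 1902661) = 1368198/(1366397790/1109 - 1902661) = 1368198/(-743653259/1109) = 1368198*(-1109/743653259) = -1517331582/743653259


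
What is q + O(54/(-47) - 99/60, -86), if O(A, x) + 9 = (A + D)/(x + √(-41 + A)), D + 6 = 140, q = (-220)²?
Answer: 338407545407/6993411 - 123329*I*√9675185/3286903170 ≈ 48390.0 - 0.11671*I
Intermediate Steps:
q = 48400
D = 134 (D = -6 + 140 = 134)
O(A, x) = -9 + (134 + A)/(x + √(-41 + A)) (O(A, x) = -9 + (A + 134)/(x + √(-41 + A)) = -9 + (134 + A)/(x + √(-41 + A)))
q + O(54/(-47) - 99/60, -86) = 48400 + (134 + (54/(-47) - 99/60) - 9*(-86) - 9*√(-41 + (54/(-47) - 99/60)))/(-86 + √(-41 + (54/(-47) - 99/60))) = 48400 + (134 + (54*(-1/47) - 99*1/60) + 774 - 9*√(-41 + (54*(-1/47) - 99*1/60)))/(-86 + √(-41 + (54*(-1/47) - 99*1/60))) = 48400 + (134 + (-54/47 - 33/20) + 774 - 9*√(-41 + (-54/47 - 33/20)))/(-86 + √(-41 + (-54/47 - 33/20))) = 48400 + (134 - 2631/940 + 774 - 9*√(-41 - 2631/940))/(-86 + √(-41 - 2631/940)) = 48400 + (134 - 2631/940 + 774 - 9*I*√9675185/470)/(-86 + √(-41171/940)) = 48400 + (134 - 2631/940 + 774 - 9*I*√9675185/470)/(-86 + I*√9675185/470) = 48400 + (850889/940 - 9*I*√9675185/470)/(-86 + I*√9675185/470)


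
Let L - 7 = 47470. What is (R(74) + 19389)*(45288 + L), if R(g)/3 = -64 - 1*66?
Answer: 1762442235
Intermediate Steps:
L = 47477 (L = 7 + 47470 = 47477)
R(g) = -390 (R(g) = 3*(-64 - 1*66) = 3*(-64 - 66) = 3*(-130) = -390)
(R(74) + 19389)*(45288 + L) = (-390 + 19389)*(45288 + 47477) = 18999*92765 = 1762442235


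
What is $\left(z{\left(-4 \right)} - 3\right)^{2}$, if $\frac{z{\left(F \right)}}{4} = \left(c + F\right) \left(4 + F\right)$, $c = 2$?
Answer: $9$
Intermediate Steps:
$z{\left(F \right)} = 4 \left(2 + F\right) \left(4 + F\right)$
$\left(z{\left(-4 \right)} - 3\right)^{2} = \left(\left(32 + 4 \left(-4\right)^{2} + 24 \left(-4\right)\right) - 3\right)^{2} = \left(\left(32 + 4 \cdot 16 - 96\right) - 3\right)^{2} = \left(\left(32 + 64 - 96\right) - 3\right)^{2} = \left(0 - 3\right)^{2} = \left(-3\right)^{2} = 9$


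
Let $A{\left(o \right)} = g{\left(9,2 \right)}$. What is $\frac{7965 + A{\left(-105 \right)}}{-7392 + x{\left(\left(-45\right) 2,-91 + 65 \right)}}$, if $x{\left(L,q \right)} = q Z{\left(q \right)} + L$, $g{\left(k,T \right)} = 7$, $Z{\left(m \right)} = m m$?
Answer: $- \frac{3986}{12529} \approx -0.31814$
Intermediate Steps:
$Z{\left(m \right)} = m^{2}$
$x{\left(L,q \right)} = L + q^{3}$ ($x{\left(L,q \right)} = q q^{2} + L = q^{3} + L = L + q^{3}$)
$A{\left(o \right)} = 7$
$\frac{7965 + A{\left(-105 \right)}}{-7392 + x{\left(\left(-45\right) 2,-91 + 65 \right)}} = \frac{7965 + 7}{-7392 + \left(\left(-45\right) 2 + \left(-91 + 65\right)^{3}\right)} = \frac{7972}{-7392 + \left(-90 + \left(-26\right)^{3}\right)} = \frac{7972}{-7392 - 17666} = \frac{7972}{-25058} = 7972 \left(- \frac{1}{25058}\right) = - \frac{3986}{12529}$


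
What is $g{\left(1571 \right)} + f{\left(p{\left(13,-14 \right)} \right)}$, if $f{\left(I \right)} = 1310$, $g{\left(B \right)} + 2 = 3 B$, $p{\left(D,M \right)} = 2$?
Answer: $6021$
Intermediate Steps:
$g{\left(B \right)} = -2 + 3 B$
$g{\left(1571 \right)} + f{\left(p{\left(13,-14 \right)} \right)} = \left(-2 + 3 \cdot 1571\right) + 1310 = \left(-2 + 4713\right) + 1310 = 4711 + 1310 = 6021$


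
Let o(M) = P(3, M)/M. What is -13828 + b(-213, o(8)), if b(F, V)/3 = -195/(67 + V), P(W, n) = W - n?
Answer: -816372/59 ≈ -13837.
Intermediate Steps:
o(M) = (3 - M)/M
b(F, V) = -585/(67 + V) (b(F, V) = 3*(-195/(67 + V)) = -585/(67 + V))
-13828 + b(-213, o(8)) = -13828 - 585/(67 + (3 - 1*8)/8) = -13828 - 585/(67 + (3 - 8)/8) = -13828 - 585/(67 + (⅛)*(-5)) = -13828 - 585/(67 - 5/8) = -13828 - 585/531/8 = -13828 - 585*8/531 = -13828 - 520/59 = -816372/59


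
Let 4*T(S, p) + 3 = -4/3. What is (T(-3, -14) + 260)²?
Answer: 9653449/144 ≈ 67038.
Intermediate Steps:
T(S, p) = -13/12 (T(S, p) = -¾ + (-4/3)/4 = -¾ + (-4*⅓)/4 = -¾ + (¼)*(-4/3) = -¾ - ⅓ = -13/12)
(T(-3, -14) + 260)² = (-13/12 + 260)² = (3107/12)² = 9653449/144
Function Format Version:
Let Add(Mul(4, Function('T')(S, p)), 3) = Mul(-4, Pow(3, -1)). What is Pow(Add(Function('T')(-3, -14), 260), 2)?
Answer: Rational(9653449, 144) ≈ 67038.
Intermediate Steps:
Function('T')(S, p) = Rational(-13, 12) (Function('T')(S, p) = Add(Rational(-3, 4), Mul(Rational(1, 4), Mul(-4, Pow(3, -1)))) = Add(Rational(-3, 4), Mul(Rational(1, 4), Mul(-4, Rational(1, 3)))) = Add(Rational(-3, 4), Mul(Rational(1, 4), Rational(-4, 3))) = Add(Rational(-3, 4), Rational(-1, 3)) = Rational(-13, 12))
Pow(Add(Function('T')(-3, -14), 260), 2) = Pow(Add(Rational(-13, 12), 260), 2) = Pow(Rational(3107, 12), 2) = Rational(9653449, 144)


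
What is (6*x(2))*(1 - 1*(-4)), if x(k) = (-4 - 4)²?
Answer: 1920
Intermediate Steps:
x(k) = 64 (x(k) = (-8)² = 64)
(6*x(2))*(1 - 1*(-4)) = (6*64)*(1 - 1*(-4)) = 384*(1 + 4) = 384*5 = 1920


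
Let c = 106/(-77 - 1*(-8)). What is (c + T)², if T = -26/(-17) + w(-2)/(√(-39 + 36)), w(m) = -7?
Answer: (8 - 2737*I*√3)²/1375929 ≈ -16.333 - 0.055126*I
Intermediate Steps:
c = -106/69 (c = 106/(-77 + 8) = 106/(-69) = 106*(-1/69) = -106/69 ≈ -1.5362)
T = 26/17 + 7*I*√3/3 (T = -26/(-17) - 7/√(-39 + 36) = -26*(-1/17) - 7*(-I*√3/3) = 26/17 - 7*(-I*√3/3) = 26/17 - (-7)*I*√3/3 = 26/17 + 7*I*√3/3 ≈ 1.5294 + 4.0415*I)
(c + T)² = (-106/69 + (26/17 + 7*I*√3/3))² = (-8/1173 + 7*I*√3/3)²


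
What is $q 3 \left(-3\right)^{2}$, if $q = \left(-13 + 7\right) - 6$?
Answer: $-324$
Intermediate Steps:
$q = -12$ ($q = -6 - 6 = -12$)
$q 3 \left(-3\right)^{2} = \left(-12\right) 3 \left(-3\right)^{2} = \left(-36\right) 9 = -324$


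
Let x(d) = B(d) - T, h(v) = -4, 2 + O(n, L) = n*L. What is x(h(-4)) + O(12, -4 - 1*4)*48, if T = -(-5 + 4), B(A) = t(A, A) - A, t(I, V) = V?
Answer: -4705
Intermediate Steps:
O(n, L) = -2 + L*n (O(n, L) = -2 + n*L = -2 + L*n)
B(A) = 0 (B(A) = A - A = 0)
T = 1 (T = -1*(-1) = 1)
x(d) = -1 (x(d) = 0 - 1*1 = 0 - 1 = -1)
x(h(-4)) + O(12, -4 - 1*4)*48 = -1 + (-2 + (-4 - 1*4)*12)*48 = -1 + (-2 + (-4 - 4)*12)*48 = -1 + (-2 - 8*12)*48 = -1 + (-2 - 96)*48 = -1 - 98*48 = -1 - 4704 = -4705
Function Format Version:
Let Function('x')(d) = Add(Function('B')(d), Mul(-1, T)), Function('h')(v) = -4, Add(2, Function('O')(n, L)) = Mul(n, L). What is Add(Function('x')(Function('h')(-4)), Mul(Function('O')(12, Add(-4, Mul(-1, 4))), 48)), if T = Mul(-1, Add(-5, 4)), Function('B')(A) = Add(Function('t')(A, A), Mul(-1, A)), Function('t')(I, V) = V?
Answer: -4705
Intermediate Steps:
Function('O')(n, L) = Add(-2, Mul(L, n)) (Function('O')(n, L) = Add(-2, Mul(n, L)) = Add(-2, Mul(L, n)))
Function('B')(A) = 0 (Function('B')(A) = Add(A, Mul(-1, A)) = 0)
T = 1 (T = Mul(-1, -1) = 1)
Function('x')(d) = -1 (Function('x')(d) = Add(0, Mul(-1, 1)) = Add(0, -1) = -1)
Add(Function('x')(Function('h')(-4)), Mul(Function('O')(12, Add(-4, Mul(-1, 4))), 48)) = Add(-1, Mul(Add(-2, Mul(Add(-4, Mul(-1, 4)), 12)), 48)) = Add(-1, Mul(Add(-2, Mul(Add(-4, -4), 12)), 48)) = Add(-1, Mul(Add(-2, Mul(-8, 12)), 48)) = Add(-1, Mul(Add(-2, -96), 48)) = Add(-1, Mul(-98, 48)) = Add(-1, -4704) = -4705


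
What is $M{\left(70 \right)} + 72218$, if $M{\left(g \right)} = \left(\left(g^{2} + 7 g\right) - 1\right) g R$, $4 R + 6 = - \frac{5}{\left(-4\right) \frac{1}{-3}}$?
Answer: $- \frac{6778241}{8} \approx -8.4728 \cdot 10^{5}$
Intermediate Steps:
$R = - \frac{39}{16}$ ($R = - \frac{3}{2} + \frac{\left(-5\right) \frac{1}{\left(-4\right) \frac{1}{-3}}}{4} = - \frac{3}{2} + \frac{\left(-5\right) \frac{1}{\left(-4\right) \left(- \frac{1}{3}\right)}}{4} = - \frac{3}{2} + \frac{\left(-5\right) \frac{1}{\frac{4}{3}}}{4} = - \frac{3}{2} + \frac{\left(-5\right) \frac{3}{4}}{4} = - \frac{3}{2} + \frac{1}{4} \left(- \frac{15}{4}\right) = - \frac{3}{2} - \frac{15}{16} = - \frac{39}{16} \approx -2.4375$)
$M{\left(g \right)} = - \frac{39 g \left(-1 + g^{2} + 7 g\right)}{16}$ ($M{\left(g \right)} = \left(\left(g^{2} + 7 g\right) - 1\right) g \left(- \frac{39}{16}\right) = \left(-1 + g^{2} + 7 g\right) g \left(- \frac{39}{16}\right) = g \left(-1 + g^{2} + 7 g\right) \left(- \frac{39}{16}\right) = - \frac{39 g \left(-1 + g^{2} + 7 g\right)}{16}$)
$M{\left(70 \right)} + 72218 = \frac{39}{16} \cdot 70 \left(1 - 70^{2} - 490\right) + 72218 = \frac{39}{16} \cdot 70 \left(1 - 4900 - 490\right) + 72218 = \frac{39}{16} \cdot 70 \left(-5389\right) + 72218 = - \frac{7355985}{8} + 72218 = - \frac{6778241}{8}$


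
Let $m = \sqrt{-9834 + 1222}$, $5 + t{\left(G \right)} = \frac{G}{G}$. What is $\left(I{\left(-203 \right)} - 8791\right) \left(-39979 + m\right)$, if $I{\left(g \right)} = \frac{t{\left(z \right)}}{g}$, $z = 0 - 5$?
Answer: $\frac{71345284051}{203} - \frac{3569138 i \sqrt{2153}}{203} \approx 3.5145 \cdot 10^{8} - 8.1581 \cdot 10^{5} i$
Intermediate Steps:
$z = -5$ ($z = 0 - 5 = -5$)
$t{\left(G \right)} = -4$ ($t{\left(G \right)} = -5 + \frac{G}{G} = -5 + 1 = -4$)
$m = 2 i \sqrt{2153}$ ($m = \sqrt{-8612} = 2 i \sqrt{2153} \approx 92.801 i$)
$I{\left(g \right)} = - \frac{4}{g}$
$\left(I{\left(-203 \right)} - 8791\right) \left(-39979 + m\right) = \left(- \frac{4}{-203} - 8791\right) \left(-39979 + 2 i \sqrt{2153}\right) = \left(\left(-4\right) \left(- \frac{1}{203}\right) - 8791\right) \left(-39979 + 2 i \sqrt{2153}\right) = \left(\frac{4}{203} - 8791\right) \left(-39979 + 2 i \sqrt{2153}\right) = - \frac{1784569 \left(-39979 + 2 i \sqrt{2153}\right)}{203} = \frac{71345284051}{203} - \frac{3569138 i \sqrt{2153}}{203}$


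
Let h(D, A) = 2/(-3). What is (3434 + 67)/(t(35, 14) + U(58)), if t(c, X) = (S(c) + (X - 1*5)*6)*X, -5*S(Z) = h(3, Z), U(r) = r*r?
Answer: 52515/61828 ≈ 0.84937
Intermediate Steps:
U(r) = r²
h(D, A) = -⅔ (h(D, A) = 2*(-⅓) = -⅔)
S(Z) = 2/15 (S(Z) = -⅕*(-⅔) = 2/15)
t(c, X) = X*(-448/15 + 6*X) (t(c, X) = (2/15 + (X - 1*5)*6)*X = (2/15 + (X - 5)*6)*X = (2/15 + (-5 + X)*6)*X = (2/15 + (-30 + 6*X))*X = (-448/15 + 6*X)*X = X*(-448/15 + 6*X))
(3434 + 67)/(t(35, 14) + U(58)) = (3434 + 67)/((2/15)*14*(-224 + 45*14) + 58²) = 3501/((2/15)*14*(-224 + 630) + 3364) = 3501/((2/15)*14*406 + 3364) = 3501/(11368/15 + 3364) = 3501/(61828/15) = 3501*(15/61828) = 52515/61828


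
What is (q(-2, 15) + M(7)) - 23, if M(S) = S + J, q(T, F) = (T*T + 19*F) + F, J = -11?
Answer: 277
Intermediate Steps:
q(T, F) = T² + 20*F (q(T, F) = (T² + 19*F) + F = T² + 20*F)
M(S) = -11 + S (M(S) = S - 11 = -11 + S)
(q(-2, 15) + M(7)) - 23 = (((-2)² + 20*15) + (-11 + 7)) - 23 = ((4 + 300) - 4) - 23 = (304 - 4) - 23 = 300 - 23 = 277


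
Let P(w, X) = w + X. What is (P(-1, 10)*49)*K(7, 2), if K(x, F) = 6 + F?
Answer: 3528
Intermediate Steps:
P(w, X) = X + w
(P(-1, 10)*49)*K(7, 2) = ((10 - 1)*49)*(6 + 2) = (9*49)*8 = 441*8 = 3528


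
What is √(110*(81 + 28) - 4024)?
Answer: √7966 ≈ 89.252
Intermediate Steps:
√(110*(81 + 28) - 4024) = √(110*109 - 4024) = √(11990 - 4024) = √7966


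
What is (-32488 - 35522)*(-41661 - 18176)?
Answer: 4069514370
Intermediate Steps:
(-32488 - 35522)*(-41661 - 18176) = -68010*(-59837) = 4069514370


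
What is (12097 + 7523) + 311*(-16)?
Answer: 14644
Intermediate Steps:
(12097 + 7523) + 311*(-16) = 19620 - 4976 = 14644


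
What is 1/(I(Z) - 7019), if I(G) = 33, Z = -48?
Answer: -1/6986 ≈ -0.00014314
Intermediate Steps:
1/(I(Z) - 7019) = 1/(33 - 7019) = 1/(-6986) = -1/6986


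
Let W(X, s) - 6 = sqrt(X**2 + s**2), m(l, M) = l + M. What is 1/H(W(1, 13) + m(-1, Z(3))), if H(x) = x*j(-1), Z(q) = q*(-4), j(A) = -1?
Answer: -7/121 - sqrt(170)/121 ≈ -0.16561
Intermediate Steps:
Z(q) = -4*q
m(l, M) = M + l
W(X, s) = 6 + sqrt(X**2 + s**2)
H(x) = -x (H(x) = x*(-1) = -x)
1/H(W(1, 13) + m(-1, Z(3))) = 1/(-((6 + sqrt(1**2 + 13**2)) + (-4*3 - 1))) = 1/(-((6 + sqrt(1 + 169)) + (-12 - 1))) = 1/(-((6 + sqrt(170)) - 13)) = 1/(-(-7 + sqrt(170))) = 1/(7 - sqrt(170))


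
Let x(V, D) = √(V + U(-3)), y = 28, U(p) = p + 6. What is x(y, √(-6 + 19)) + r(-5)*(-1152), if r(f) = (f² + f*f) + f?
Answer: -51840 + √31 ≈ -51834.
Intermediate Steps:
U(p) = 6 + p
r(f) = f + 2*f² (r(f) = (f² + f²) + f = 2*f² + f = f + 2*f²)
x(V, D) = √(3 + V) (x(V, D) = √(V + (6 - 3)) = √(V + 3) = √(3 + V))
x(y, √(-6 + 19)) + r(-5)*(-1152) = √(3 + 28) - 5*(1 + 2*(-5))*(-1152) = √31 - 5*(1 - 10)*(-1152) = √31 - 5*(-9)*(-1152) = √31 + 45*(-1152) = √31 - 51840 = -51840 + √31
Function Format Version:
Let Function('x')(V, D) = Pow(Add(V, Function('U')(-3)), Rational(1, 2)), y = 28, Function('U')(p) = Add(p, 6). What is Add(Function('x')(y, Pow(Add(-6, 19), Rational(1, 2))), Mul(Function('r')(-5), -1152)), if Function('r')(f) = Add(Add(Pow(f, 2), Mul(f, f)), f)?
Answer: Add(-51840, Pow(31, Rational(1, 2))) ≈ -51834.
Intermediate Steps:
Function('U')(p) = Add(6, p)
Function('r')(f) = Add(f, Mul(2, Pow(f, 2))) (Function('r')(f) = Add(Add(Pow(f, 2), Pow(f, 2)), f) = Add(Mul(2, Pow(f, 2)), f) = Add(f, Mul(2, Pow(f, 2))))
Function('x')(V, D) = Pow(Add(3, V), Rational(1, 2)) (Function('x')(V, D) = Pow(Add(V, Add(6, -3)), Rational(1, 2)) = Pow(Add(V, 3), Rational(1, 2)) = Pow(Add(3, V), Rational(1, 2)))
Add(Function('x')(y, Pow(Add(-6, 19), Rational(1, 2))), Mul(Function('r')(-5), -1152)) = Add(Pow(Add(3, 28), Rational(1, 2)), Mul(Mul(-5, Add(1, Mul(2, -5))), -1152)) = Add(Pow(31, Rational(1, 2)), Mul(Mul(-5, Add(1, -10)), -1152)) = Add(Pow(31, Rational(1, 2)), Mul(Mul(-5, -9), -1152)) = Add(Pow(31, Rational(1, 2)), Mul(45, -1152)) = Add(Pow(31, Rational(1, 2)), -51840) = Add(-51840, Pow(31, Rational(1, 2)))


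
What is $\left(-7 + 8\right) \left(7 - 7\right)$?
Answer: $0$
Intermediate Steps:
$\left(-7 + 8\right) \left(7 - 7\right) = 1 \cdot 0 = 0$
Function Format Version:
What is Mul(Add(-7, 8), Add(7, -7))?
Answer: 0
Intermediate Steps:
Mul(Add(-7, 8), Add(7, -7)) = Mul(1, 0) = 0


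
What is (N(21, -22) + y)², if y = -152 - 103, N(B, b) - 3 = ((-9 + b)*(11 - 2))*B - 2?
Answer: 37368769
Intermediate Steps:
N(B, b) = 1 + B*(-81 + 9*b) (N(B, b) = 3 + (((-9 + b)*(11 - 2))*B - 2) = 3 + (((-9 + b)*9)*B - 2) = 3 + ((-81 + 9*b)*B - 2) = 3 + (B*(-81 + 9*b) - 2) = 3 + (-2 + B*(-81 + 9*b)) = 1 + B*(-81 + 9*b))
y = -255
(N(21, -22) + y)² = ((1 - 81*21 + 9*21*(-22)) - 255)² = ((1 - 1701 - 4158) - 255)² = (-5858 - 255)² = (-6113)² = 37368769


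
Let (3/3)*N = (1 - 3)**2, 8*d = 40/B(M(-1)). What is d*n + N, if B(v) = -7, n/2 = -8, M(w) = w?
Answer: 108/7 ≈ 15.429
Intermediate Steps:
n = -16 (n = 2*(-8) = -16)
d = -5/7 (d = (40/(-7))/8 = (40*(-1/7))/8 = (1/8)*(-40/7) = -5/7 ≈ -0.71429)
N = 4 (N = (1 - 3)**2 = (-2)**2 = 4)
d*n + N = -5/7*(-16) + 4 = 80/7 + 4 = 108/7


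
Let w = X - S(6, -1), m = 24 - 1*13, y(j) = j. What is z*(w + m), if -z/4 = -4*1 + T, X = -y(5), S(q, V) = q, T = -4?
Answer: 0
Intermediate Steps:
X = -5 (X = -1*5 = -5)
m = 11 (m = 24 - 13 = 11)
z = 32 (z = -4*(-4*1 - 4) = -4*(-4 - 4) = -4*(-8) = 32)
w = -11 (w = -5 - 1*6 = -5 - 6 = -11)
z*(w + m) = 32*(-11 + 11) = 32*0 = 0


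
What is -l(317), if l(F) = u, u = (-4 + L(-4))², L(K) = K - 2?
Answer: -100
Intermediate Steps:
L(K) = -2 + K
u = 100 (u = (-4 + (-2 - 4))² = (-4 - 6)² = (-10)² = 100)
l(F) = 100
-l(317) = -1*100 = -100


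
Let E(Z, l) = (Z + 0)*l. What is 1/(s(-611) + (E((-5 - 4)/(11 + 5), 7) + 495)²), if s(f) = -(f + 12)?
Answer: 256/61885793 ≈ 4.1367e-6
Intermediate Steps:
E(Z, l) = Z*l
s(f) = -12 - f (s(f) = -(12 + f) = -12 - f)
1/(s(-611) + (E((-5 - 4)/(11 + 5), 7) + 495)²) = 1/((-12 - 1*(-611)) + (((-5 - 4)/(11 + 5))*7 + 495)²) = 1/((-12 + 611) + (-9/16*7 + 495)²) = 1/(599 + (-9*1/16*7 + 495)²) = 1/(599 + (-9/16*7 + 495)²) = 1/(599 + (-63/16 + 495)²) = 1/(599 + (7857/16)²) = 1/(599 + 61732449/256) = 1/(61885793/256) = 256/61885793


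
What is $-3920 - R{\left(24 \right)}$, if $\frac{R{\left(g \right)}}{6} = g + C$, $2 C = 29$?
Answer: $-4151$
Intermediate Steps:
$C = \frac{29}{2}$ ($C = \frac{1}{2} \cdot 29 = \frac{29}{2} \approx 14.5$)
$R{\left(g \right)} = 87 + 6 g$ ($R{\left(g \right)} = 6 \left(g + \frac{29}{2}\right) = 6 \left(\frac{29}{2} + g\right) = 87 + 6 g$)
$-3920 - R{\left(24 \right)} = -3920 - \left(87 + 6 \cdot 24\right) = -3920 - \left(87 + 144\right) = -3920 - 231 = -4151$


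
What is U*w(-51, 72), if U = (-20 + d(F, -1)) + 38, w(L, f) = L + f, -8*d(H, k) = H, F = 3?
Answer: 2961/8 ≈ 370.13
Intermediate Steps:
d(H, k) = -H/8
U = 141/8 (U = (-20 - ⅛*3) + 38 = (-20 - 3/8) + 38 = -163/8 + 38 = 141/8 ≈ 17.625)
U*w(-51, 72) = 141*(-51 + 72)/8 = (141/8)*21 = 2961/8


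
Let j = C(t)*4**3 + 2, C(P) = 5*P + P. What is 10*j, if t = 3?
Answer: 11540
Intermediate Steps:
C(P) = 6*P
j = 1154 (j = (6*3)*4**3 + 2 = 18*64 + 2 = 1152 + 2 = 1154)
10*j = 10*1154 = 11540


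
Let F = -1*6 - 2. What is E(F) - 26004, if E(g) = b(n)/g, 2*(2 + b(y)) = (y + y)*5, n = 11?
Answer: -208085/8 ≈ -26011.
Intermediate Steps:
b(y) = -2 + 5*y (b(y) = -2 + ((y + y)*5)/2 = -2 + ((2*y)*5)/2 = -2 + (10*y)/2 = -2 + 5*y)
F = -8 (F = -6 - 2 = -8)
E(g) = 53/g (E(g) = (-2 + 5*11)/g = (-2 + 55)/g = 53/g)
E(F) - 26004 = 53/(-8) - 26004 = 53*(-⅛) - 26004 = -53/8 - 26004 = -208085/8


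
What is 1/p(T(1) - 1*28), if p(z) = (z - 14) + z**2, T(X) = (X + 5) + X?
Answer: 1/406 ≈ 0.0024631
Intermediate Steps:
T(X) = 5 + 2*X (T(X) = (5 + X) + X = 5 + 2*X)
p(z) = -14 + z + z**2 (p(z) = (-14 + z) + z**2 = -14 + z + z**2)
1/p(T(1) - 1*28) = 1/(-14 + ((5 + 2*1) - 1*28) + ((5 + 2*1) - 1*28)**2) = 1/(-14 + ((5 + 2) - 28) + ((5 + 2) - 28)**2) = 1/(-14 + (7 - 28) + (7 - 28)**2) = 1/(-14 - 21 + (-21)**2) = 1/(-14 - 21 + 441) = 1/406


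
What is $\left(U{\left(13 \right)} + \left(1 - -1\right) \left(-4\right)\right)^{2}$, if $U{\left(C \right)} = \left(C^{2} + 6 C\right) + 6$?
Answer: $60025$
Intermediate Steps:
$U{\left(C \right)} = 6 + C^{2} + 6 C$
$\left(U{\left(13 \right)} + \left(1 - -1\right) \left(-4\right)\right)^{2} = \left(\left(6 + 13^{2} + 6 \cdot 13\right) + \left(1 - -1\right) \left(-4\right)\right)^{2} = \left(\left(6 + 169 + 78\right) + \left(1 + 1\right) \left(-4\right)\right)^{2} = \left(253 + 2 \left(-4\right)\right)^{2} = \left(253 - 8\right)^{2} = 245^{2} = 60025$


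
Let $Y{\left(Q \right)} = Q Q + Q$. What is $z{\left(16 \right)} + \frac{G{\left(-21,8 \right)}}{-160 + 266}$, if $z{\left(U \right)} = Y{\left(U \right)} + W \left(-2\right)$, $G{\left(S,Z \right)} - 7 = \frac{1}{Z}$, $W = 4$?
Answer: $\frac{223929}{848} \approx 264.07$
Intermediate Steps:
$Y{\left(Q \right)} = Q + Q^{2}$ ($Y{\left(Q \right)} = Q^{2} + Q = Q + Q^{2}$)
$G{\left(S,Z \right)} = 7 + \frac{1}{Z}$
$z{\left(U \right)} = -8 + U \left(1 + U\right)$ ($z{\left(U \right)} = U \left(1 + U\right) + 4 \left(-2\right) = U \left(1 + U\right) - 8 = -8 + U \left(1 + U\right)$)
$z{\left(16 \right)} + \frac{G{\left(-21,8 \right)}}{-160 + 266} = \left(-8 + 16 \left(1 + 16\right)\right) + \frac{7 + \frac{1}{8}}{-160 + 266} = \left(-8 + 16 \cdot 17\right) + \frac{7 + \frac{1}{8}}{106} = \left(-8 + 272\right) + \frac{1}{106} \cdot \frac{57}{8} = 264 + \frac{57}{848} = \frac{223929}{848}$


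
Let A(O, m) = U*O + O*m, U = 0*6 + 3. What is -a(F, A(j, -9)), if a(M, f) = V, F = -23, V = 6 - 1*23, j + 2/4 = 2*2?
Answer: 17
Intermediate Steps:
j = 7/2 (j = -½ + 2*2 = -½ + 4 = 7/2 ≈ 3.5000)
U = 3 (U = 0 + 3 = 3)
V = -17 (V = 6 - 23 = -17)
A(O, m) = 3*O + O*m
a(M, f) = -17
-a(F, A(j, -9)) = -1*(-17) = 17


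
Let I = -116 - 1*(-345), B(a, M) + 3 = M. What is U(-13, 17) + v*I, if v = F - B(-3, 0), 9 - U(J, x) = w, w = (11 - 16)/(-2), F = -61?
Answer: -26551/2 ≈ -13276.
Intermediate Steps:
w = 5/2 (w = -5*(-½) = 5/2 ≈ 2.5000)
B(a, M) = -3 + M
U(J, x) = 13/2 (U(J, x) = 9 - 1*5/2 = 9 - 5/2 = 13/2)
v = -58 (v = -61 - (-3 + 0) = -61 - 1*(-3) = -61 + 3 = -58)
I = 229 (I = -116 + 345 = 229)
U(-13, 17) + v*I = 13/2 - 58*229 = 13/2 - 13282 = -26551/2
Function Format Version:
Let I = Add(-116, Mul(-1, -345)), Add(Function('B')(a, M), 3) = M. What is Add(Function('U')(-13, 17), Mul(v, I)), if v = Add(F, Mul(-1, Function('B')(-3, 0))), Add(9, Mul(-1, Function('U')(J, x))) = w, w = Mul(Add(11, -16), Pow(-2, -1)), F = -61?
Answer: Rational(-26551, 2) ≈ -13276.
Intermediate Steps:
w = Rational(5, 2) (w = Mul(-5, Rational(-1, 2)) = Rational(5, 2) ≈ 2.5000)
Function('B')(a, M) = Add(-3, M)
Function('U')(J, x) = Rational(13, 2) (Function('U')(J, x) = Add(9, Mul(-1, Rational(5, 2))) = Add(9, Rational(-5, 2)) = Rational(13, 2))
v = -58 (v = Add(-61, Mul(-1, Add(-3, 0))) = Add(-61, Mul(-1, -3)) = Add(-61, 3) = -58)
I = 229 (I = Add(-116, 345) = 229)
Add(Function('U')(-13, 17), Mul(v, I)) = Add(Rational(13, 2), Mul(-58, 229)) = Add(Rational(13, 2), -13282) = Rational(-26551, 2)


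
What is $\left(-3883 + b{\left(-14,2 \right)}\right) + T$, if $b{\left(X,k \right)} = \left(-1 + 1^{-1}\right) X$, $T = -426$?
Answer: $-4309$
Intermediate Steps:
$b{\left(X,k \right)} = 0$ ($b{\left(X,k \right)} = \left(-1 + 1\right) X = 0 X = 0$)
$\left(-3883 + b{\left(-14,2 \right)}\right) + T = \left(-3883 + 0\right) - 426 = -3883 - 426 = -4309$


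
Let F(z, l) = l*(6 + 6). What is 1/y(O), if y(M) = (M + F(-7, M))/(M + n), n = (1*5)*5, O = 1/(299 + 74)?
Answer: 9326/13 ≈ 717.38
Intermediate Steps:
F(z, l) = 12*l (F(z, l) = l*12 = 12*l)
O = 1/373 ≈ 0.0026810
n = 25 (n = 5*5 = 25)
y(M) = 13*M/(25 + M) (y(M) = (M + 12*M)/(M + 25) = (13*M)/(25 + M) = 13*M/(25 + M))
1/y(O) = 1/(13*(1/373)/(25 + 1/373)) = 1/(13*(1/373)/(9326/373)) = 1/(13*(1/373)*(373/9326)) = 1/(13/9326) = 9326/13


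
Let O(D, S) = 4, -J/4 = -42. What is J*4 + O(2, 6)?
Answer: 676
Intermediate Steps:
J = 168 (J = -4*(-42) = 168)
J*4 + O(2, 6) = 168*4 + 4 = 672 + 4 = 676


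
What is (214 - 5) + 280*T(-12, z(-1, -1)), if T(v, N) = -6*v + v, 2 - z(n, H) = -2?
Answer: 17009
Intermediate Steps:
z(n, H) = 4 (z(n, H) = 2 - 1*(-2) = 2 + 2 = 4)
T(v, N) = -5*v
(214 - 5) + 280*T(-12, z(-1, -1)) = (214 - 5) + 280*(-5*(-12)) = 209 + 280*60 = 209 + 16800 = 17009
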